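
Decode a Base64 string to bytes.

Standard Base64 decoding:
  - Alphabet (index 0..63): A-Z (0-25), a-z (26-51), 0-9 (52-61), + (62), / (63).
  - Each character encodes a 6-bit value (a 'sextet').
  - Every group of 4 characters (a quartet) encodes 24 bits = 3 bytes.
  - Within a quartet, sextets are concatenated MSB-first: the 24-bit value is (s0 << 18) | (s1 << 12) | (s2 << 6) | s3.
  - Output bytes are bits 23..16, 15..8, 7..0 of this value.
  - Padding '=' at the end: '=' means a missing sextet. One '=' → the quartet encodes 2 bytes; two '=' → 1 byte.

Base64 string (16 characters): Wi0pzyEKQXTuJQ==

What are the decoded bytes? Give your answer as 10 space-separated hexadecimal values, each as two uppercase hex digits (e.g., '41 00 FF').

Answer: 5A 2D 29 CF 21 0A 41 74 EE 25

Derivation:
After char 0 ('W'=22): chars_in_quartet=1 acc=0x16 bytes_emitted=0
After char 1 ('i'=34): chars_in_quartet=2 acc=0x5A2 bytes_emitted=0
After char 2 ('0'=52): chars_in_quartet=3 acc=0x168B4 bytes_emitted=0
After char 3 ('p'=41): chars_in_quartet=4 acc=0x5A2D29 -> emit 5A 2D 29, reset; bytes_emitted=3
After char 4 ('z'=51): chars_in_quartet=1 acc=0x33 bytes_emitted=3
After char 5 ('y'=50): chars_in_quartet=2 acc=0xCF2 bytes_emitted=3
After char 6 ('E'=4): chars_in_quartet=3 acc=0x33C84 bytes_emitted=3
After char 7 ('K'=10): chars_in_quartet=4 acc=0xCF210A -> emit CF 21 0A, reset; bytes_emitted=6
After char 8 ('Q'=16): chars_in_quartet=1 acc=0x10 bytes_emitted=6
After char 9 ('X'=23): chars_in_quartet=2 acc=0x417 bytes_emitted=6
After char 10 ('T'=19): chars_in_quartet=3 acc=0x105D3 bytes_emitted=6
After char 11 ('u'=46): chars_in_quartet=4 acc=0x4174EE -> emit 41 74 EE, reset; bytes_emitted=9
After char 12 ('J'=9): chars_in_quartet=1 acc=0x9 bytes_emitted=9
After char 13 ('Q'=16): chars_in_quartet=2 acc=0x250 bytes_emitted=9
Padding '==': partial quartet acc=0x250 -> emit 25; bytes_emitted=10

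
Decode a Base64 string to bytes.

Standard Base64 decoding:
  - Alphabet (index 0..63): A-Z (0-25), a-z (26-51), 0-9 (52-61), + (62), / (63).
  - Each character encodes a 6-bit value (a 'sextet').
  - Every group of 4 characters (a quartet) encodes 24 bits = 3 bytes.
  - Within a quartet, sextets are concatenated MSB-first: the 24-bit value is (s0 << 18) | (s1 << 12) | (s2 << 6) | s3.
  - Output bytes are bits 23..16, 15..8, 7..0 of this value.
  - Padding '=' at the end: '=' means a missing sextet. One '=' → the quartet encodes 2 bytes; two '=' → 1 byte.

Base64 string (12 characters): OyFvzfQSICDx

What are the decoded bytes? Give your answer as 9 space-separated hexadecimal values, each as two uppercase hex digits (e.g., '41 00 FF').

Answer: 3B 21 6F CD F4 12 20 20 F1

Derivation:
After char 0 ('O'=14): chars_in_quartet=1 acc=0xE bytes_emitted=0
After char 1 ('y'=50): chars_in_quartet=2 acc=0x3B2 bytes_emitted=0
After char 2 ('F'=5): chars_in_quartet=3 acc=0xEC85 bytes_emitted=0
After char 3 ('v'=47): chars_in_quartet=4 acc=0x3B216F -> emit 3B 21 6F, reset; bytes_emitted=3
After char 4 ('z'=51): chars_in_quartet=1 acc=0x33 bytes_emitted=3
After char 5 ('f'=31): chars_in_quartet=2 acc=0xCDF bytes_emitted=3
After char 6 ('Q'=16): chars_in_quartet=3 acc=0x337D0 bytes_emitted=3
After char 7 ('S'=18): chars_in_quartet=4 acc=0xCDF412 -> emit CD F4 12, reset; bytes_emitted=6
After char 8 ('I'=8): chars_in_quartet=1 acc=0x8 bytes_emitted=6
After char 9 ('C'=2): chars_in_quartet=2 acc=0x202 bytes_emitted=6
After char 10 ('D'=3): chars_in_quartet=3 acc=0x8083 bytes_emitted=6
After char 11 ('x'=49): chars_in_quartet=4 acc=0x2020F1 -> emit 20 20 F1, reset; bytes_emitted=9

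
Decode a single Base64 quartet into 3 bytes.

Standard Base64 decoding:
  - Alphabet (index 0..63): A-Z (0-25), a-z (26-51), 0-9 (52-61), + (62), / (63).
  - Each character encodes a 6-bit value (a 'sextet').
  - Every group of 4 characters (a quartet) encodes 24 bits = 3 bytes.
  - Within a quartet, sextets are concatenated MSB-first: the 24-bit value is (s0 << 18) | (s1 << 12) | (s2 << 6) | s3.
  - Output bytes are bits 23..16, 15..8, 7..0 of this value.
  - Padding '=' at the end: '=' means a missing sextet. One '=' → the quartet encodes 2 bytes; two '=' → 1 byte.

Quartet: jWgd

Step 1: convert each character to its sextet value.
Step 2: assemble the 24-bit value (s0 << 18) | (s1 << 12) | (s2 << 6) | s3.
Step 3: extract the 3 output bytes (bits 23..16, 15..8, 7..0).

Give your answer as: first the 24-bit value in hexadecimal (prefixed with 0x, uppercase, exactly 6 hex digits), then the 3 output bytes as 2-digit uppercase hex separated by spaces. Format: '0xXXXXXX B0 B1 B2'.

Sextets: j=35, W=22, g=32, d=29
24-bit: (35<<18) | (22<<12) | (32<<6) | 29
      = 0x8C0000 | 0x016000 | 0x000800 | 0x00001D
      = 0x8D681D
Bytes: (v>>16)&0xFF=8D, (v>>8)&0xFF=68, v&0xFF=1D

Answer: 0x8D681D 8D 68 1D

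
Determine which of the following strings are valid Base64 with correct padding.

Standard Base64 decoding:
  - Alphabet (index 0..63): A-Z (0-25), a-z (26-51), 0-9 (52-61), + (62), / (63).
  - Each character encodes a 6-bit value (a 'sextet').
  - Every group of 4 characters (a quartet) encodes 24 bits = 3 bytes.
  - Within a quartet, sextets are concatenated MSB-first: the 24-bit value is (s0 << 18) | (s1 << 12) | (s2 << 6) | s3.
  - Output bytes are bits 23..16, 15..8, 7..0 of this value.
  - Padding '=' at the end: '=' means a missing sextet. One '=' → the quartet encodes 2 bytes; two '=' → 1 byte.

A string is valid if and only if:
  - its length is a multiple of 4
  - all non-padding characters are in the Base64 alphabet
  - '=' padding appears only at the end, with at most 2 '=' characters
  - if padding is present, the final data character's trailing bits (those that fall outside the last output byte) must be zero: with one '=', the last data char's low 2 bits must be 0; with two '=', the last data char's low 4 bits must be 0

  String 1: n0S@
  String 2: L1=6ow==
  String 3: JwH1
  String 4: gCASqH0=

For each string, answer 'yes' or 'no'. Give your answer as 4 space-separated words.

String 1: 'n0S@' → invalid (bad char(s): ['@'])
String 2: 'L1=6ow==' → invalid (bad char(s): ['=']; '=' in middle)
String 3: 'JwH1' → valid
String 4: 'gCASqH0=' → valid

Answer: no no yes yes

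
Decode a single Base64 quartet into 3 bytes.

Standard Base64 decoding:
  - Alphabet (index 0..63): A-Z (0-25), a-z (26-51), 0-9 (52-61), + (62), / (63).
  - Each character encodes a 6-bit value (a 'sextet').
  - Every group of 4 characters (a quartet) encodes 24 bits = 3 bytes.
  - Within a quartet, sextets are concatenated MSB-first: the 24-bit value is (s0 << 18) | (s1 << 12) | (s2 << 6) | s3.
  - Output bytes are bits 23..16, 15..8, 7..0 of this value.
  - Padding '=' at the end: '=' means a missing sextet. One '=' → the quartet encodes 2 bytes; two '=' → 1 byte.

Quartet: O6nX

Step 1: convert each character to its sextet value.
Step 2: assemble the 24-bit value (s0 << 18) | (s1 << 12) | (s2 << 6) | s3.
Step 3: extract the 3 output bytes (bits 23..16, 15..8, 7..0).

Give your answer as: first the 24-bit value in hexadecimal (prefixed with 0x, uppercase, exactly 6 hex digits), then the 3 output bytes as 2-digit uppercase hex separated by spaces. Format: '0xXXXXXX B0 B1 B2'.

Answer: 0x3BA9D7 3B A9 D7

Derivation:
Sextets: O=14, 6=58, n=39, X=23
24-bit: (14<<18) | (58<<12) | (39<<6) | 23
      = 0x380000 | 0x03A000 | 0x0009C0 | 0x000017
      = 0x3BA9D7
Bytes: (v>>16)&0xFF=3B, (v>>8)&0xFF=A9, v&0xFF=D7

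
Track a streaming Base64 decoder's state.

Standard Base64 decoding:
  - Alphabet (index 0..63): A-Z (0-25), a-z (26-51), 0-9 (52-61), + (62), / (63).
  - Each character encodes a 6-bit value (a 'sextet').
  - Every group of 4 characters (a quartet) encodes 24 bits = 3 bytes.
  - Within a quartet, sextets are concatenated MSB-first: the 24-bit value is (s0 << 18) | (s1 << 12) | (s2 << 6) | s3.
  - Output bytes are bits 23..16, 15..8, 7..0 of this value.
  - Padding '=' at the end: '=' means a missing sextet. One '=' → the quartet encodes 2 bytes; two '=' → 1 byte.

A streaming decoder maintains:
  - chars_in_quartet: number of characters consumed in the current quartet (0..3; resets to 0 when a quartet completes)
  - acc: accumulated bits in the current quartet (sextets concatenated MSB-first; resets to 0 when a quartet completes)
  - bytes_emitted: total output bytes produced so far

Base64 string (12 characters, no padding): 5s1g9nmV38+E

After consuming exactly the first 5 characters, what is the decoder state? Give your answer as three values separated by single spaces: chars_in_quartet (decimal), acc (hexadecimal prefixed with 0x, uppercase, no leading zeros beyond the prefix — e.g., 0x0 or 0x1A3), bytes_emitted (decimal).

Answer: 1 0x3D 3

Derivation:
After char 0 ('5'=57): chars_in_quartet=1 acc=0x39 bytes_emitted=0
After char 1 ('s'=44): chars_in_quartet=2 acc=0xE6C bytes_emitted=0
After char 2 ('1'=53): chars_in_quartet=3 acc=0x39B35 bytes_emitted=0
After char 3 ('g'=32): chars_in_quartet=4 acc=0xE6CD60 -> emit E6 CD 60, reset; bytes_emitted=3
After char 4 ('9'=61): chars_in_quartet=1 acc=0x3D bytes_emitted=3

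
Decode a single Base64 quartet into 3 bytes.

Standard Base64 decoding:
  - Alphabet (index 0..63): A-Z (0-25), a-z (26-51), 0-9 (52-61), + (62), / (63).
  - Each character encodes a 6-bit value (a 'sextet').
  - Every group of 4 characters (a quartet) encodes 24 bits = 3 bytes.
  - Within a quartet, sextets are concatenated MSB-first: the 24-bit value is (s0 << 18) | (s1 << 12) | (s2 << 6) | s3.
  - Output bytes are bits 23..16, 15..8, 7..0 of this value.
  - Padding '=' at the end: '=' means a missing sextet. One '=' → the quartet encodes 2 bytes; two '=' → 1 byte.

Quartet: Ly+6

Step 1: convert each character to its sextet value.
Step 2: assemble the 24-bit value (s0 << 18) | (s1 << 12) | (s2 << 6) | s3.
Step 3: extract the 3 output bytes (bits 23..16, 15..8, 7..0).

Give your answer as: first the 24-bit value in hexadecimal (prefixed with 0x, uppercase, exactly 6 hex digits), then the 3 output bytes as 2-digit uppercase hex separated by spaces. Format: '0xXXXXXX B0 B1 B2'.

Sextets: L=11, y=50, +=62, 6=58
24-bit: (11<<18) | (50<<12) | (62<<6) | 58
      = 0x2C0000 | 0x032000 | 0x000F80 | 0x00003A
      = 0x2F2FBA
Bytes: (v>>16)&0xFF=2F, (v>>8)&0xFF=2F, v&0xFF=BA

Answer: 0x2F2FBA 2F 2F BA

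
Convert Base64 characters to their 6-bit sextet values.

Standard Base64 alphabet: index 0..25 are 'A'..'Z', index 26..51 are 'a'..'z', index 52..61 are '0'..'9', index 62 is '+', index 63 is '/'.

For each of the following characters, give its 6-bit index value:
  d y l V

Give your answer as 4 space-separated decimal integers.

Answer: 29 50 37 21

Derivation:
'd': a..z range, 26 + ord('d') − ord('a') = 29
'y': a..z range, 26 + ord('y') − ord('a') = 50
'l': a..z range, 26 + ord('l') − ord('a') = 37
'V': A..Z range, ord('V') − ord('A') = 21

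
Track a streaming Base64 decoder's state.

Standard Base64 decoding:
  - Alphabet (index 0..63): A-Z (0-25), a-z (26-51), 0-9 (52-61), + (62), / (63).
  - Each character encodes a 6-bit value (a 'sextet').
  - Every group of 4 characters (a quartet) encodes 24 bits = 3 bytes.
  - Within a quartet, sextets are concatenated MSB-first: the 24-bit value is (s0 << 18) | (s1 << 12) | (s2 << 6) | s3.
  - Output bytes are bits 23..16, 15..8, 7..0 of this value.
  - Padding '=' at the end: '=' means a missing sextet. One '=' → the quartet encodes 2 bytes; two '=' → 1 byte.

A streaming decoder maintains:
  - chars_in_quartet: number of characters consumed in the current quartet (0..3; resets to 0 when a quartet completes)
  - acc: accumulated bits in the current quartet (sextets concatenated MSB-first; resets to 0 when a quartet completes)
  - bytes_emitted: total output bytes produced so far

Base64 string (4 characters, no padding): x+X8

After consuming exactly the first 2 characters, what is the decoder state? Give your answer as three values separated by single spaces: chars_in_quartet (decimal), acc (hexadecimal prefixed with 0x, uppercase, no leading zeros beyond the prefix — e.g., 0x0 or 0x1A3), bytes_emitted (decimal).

Answer: 2 0xC7E 0

Derivation:
After char 0 ('x'=49): chars_in_quartet=1 acc=0x31 bytes_emitted=0
After char 1 ('+'=62): chars_in_quartet=2 acc=0xC7E bytes_emitted=0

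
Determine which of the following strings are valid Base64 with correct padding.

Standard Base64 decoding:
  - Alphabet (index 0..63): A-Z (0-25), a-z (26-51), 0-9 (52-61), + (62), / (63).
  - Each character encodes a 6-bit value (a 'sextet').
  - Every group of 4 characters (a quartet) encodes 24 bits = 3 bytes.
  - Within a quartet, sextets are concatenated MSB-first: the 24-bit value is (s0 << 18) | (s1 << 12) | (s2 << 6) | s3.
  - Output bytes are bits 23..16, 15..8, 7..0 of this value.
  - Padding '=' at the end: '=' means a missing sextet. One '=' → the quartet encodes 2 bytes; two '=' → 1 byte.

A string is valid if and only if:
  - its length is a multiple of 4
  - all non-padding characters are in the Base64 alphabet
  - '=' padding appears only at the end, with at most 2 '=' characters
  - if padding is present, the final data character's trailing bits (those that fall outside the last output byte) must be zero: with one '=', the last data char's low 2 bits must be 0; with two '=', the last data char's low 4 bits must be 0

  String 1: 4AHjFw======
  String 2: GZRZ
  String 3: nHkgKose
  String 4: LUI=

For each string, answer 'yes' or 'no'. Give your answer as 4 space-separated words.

Answer: no yes yes yes

Derivation:
String 1: '4AHjFw======' → invalid (6 pad chars (max 2))
String 2: 'GZRZ' → valid
String 3: 'nHkgKose' → valid
String 4: 'LUI=' → valid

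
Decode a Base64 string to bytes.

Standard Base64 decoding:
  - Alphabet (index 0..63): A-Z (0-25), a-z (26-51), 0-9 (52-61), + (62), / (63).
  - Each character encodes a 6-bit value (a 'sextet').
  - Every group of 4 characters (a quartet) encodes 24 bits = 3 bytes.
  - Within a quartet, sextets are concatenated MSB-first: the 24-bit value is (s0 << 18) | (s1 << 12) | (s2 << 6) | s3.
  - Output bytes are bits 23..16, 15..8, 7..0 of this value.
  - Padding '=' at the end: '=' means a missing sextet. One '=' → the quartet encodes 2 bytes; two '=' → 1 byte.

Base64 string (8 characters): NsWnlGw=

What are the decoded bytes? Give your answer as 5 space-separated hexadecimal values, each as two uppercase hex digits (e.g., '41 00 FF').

After char 0 ('N'=13): chars_in_quartet=1 acc=0xD bytes_emitted=0
After char 1 ('s'=44): chars_in_quartet=2 acc=0x36C bytes_emitted=0
After char 2 ('W'=22): chars_in_quartet=3 acc=0xDB16 bytes_emitted=0
After char 3 ('n'=39): chars_in_quartet=4 acc=0x36C5A7 -> emit 36 C5 A7, reset; bytes_emitted=3
After char 4 ('l'=37): chars_in_quartet=1 acc=0x25 bytes_emitted=3
After char 5 ('G'=6): chars_in_quartet=2 acc=0x946 bytes_emitted=3
After char 6 ('w'=48): chars_in_quartet=3 acc=0x251B0 bytes_emitted=3
Padding '=': partial quartet acc=0x251B0 -> emit 94 6C; bytes_emitted=5

Answer: 36 C5 A7 94 6C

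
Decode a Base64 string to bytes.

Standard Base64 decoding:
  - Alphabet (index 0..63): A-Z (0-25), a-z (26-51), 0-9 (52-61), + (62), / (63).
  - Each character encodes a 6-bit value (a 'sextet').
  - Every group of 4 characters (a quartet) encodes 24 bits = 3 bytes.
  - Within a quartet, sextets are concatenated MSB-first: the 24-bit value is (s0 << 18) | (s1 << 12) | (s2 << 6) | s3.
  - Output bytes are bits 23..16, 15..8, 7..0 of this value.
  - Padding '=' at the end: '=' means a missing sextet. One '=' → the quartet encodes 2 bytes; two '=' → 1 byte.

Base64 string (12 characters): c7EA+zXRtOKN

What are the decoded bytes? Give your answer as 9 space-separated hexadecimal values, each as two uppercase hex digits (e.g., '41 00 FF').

After char 0 ('c'=28): chars_in_quartet=1 acc=0x1C bytes_emitted=0
After char 1 ('7'=59): chars_in_quartet=2 acc=0x73B bytes_emitted=0
After char 2 ('E'=4): chars_in_quartet=3 acc=0x1CEC4 bytes_emitted=0
After char 3 ('A'=0): chars_in_quartet=4 acc=0x73B100 -> emit 73 B1 00, reset; bytes_emitted=3
After char 4 ('+'=62): chars_in_quartet=1 acc=0x3E bytes_emitted=3
After char 5 ('z'=51): chars_in_quartet=2 acc=0xFB3 bytes_emitted=3
After char 6 ('X'=23): chars_in_quartet=3 acc=0x3ECD7 bytes_emitted=3
After char 7 ('R'=17): chars_in_quartet=4 acc=0xFB35D1 -> emit FB 35 D1, reset; bytes_emitted=6
After char 8 ('t'=45): chars_in_quartet=1 acc=0x2D bytes_emitted=6
After char 9 ('O'=14): chars_in_quartet=2 acc=0xB4E bytes_emitted=6
After char 10 ('K'=10): chars_in_quartet=3 acc=0x2D38A bytes_emitted=6
After char 11 ('N'=13): chars_in_quartet=4 acc=0xB4E28D -> emit B4 E2 8D, reset; bytes_emitted=9

Answer: 73 B1 00 FB 35 D1 B4 E2 8D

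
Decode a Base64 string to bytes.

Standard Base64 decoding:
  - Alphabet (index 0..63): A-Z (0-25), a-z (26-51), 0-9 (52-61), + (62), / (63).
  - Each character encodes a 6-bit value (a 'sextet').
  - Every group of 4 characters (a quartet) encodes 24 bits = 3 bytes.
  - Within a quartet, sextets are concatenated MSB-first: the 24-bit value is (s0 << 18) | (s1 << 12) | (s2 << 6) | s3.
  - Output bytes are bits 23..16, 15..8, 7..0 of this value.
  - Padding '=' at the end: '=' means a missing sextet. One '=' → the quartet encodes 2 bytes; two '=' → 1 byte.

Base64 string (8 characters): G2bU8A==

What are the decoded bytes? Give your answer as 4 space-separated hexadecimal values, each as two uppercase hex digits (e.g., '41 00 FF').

After char 0 ('G'=6): chars_in_quartet=1 acc=0x6 bytes_emitted=0
After char 1 ('2'=54): chars_in_quartet=2 acc=0x1B6 bytes_emitted=0
After char 2 ('b'=27): chars_in_quartet=3 acc=0x6D9B bytes_emitted=0
After char 3 ('U'=20): chars_in_quartet=4 acc=0x1B66D4 -> emit 1B 66 D4, reset; bytes_emitted=3
After char 4 ('8'=60): chars_in_quartet=1 acc=0x3C bytes_emitted=3
After char 5 ('A'=0): chars_in_quartet=2 acc=0xF00 bytes_emitted=3
Padding '==': partial quartet acc=0xF00 -> emit F0; bytes_emitted=4

Answer: 1B 66 D4 F0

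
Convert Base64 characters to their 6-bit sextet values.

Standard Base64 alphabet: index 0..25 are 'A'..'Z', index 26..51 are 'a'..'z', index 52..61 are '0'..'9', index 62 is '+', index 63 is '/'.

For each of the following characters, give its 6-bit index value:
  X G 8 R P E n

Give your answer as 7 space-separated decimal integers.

'X': A..Z range, ord('X') − ord('A') = 23
'G': A..Z range, ord('G') − ord('A') = 6
'8': 0..9 range, 52 + ord('8') − ord('0') = 60
'R': A..Z range, ord('R') − ord('A') = 17
'P': A..Z range, ord('P') − ord('A') = 15
'E': A..Z range, ord('E') − ord('A') = 4
'n': a..z range, 26 + ord('n') − ord('a') = 39

Answer: 23 6 60 17 15 4 39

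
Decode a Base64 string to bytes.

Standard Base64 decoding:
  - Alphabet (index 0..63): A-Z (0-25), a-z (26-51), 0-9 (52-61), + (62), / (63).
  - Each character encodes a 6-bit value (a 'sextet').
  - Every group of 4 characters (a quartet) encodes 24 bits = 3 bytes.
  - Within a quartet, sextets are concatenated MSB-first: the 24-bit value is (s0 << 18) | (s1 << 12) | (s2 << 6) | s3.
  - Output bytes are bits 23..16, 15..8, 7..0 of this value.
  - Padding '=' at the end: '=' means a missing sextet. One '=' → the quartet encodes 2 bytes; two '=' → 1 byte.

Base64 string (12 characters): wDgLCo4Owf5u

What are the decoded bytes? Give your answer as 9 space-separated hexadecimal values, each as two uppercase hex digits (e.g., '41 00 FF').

Answer: C0 38 0B 0A 8E 0E C1 FE 6E

Derivation:
After char 0 ('w'=48): chars_in_quartet=1 acc=0x30 bytes_emitted=0
After char 1 ('D'=3): chars_in_quartet=2 acc=0xC03 bytes_emitted=0
After char 2 ('g'=32): chars_in_quartet=3 acc=0x300E0 bytes_emitted=0
After char 3 ('L'=11): chars_in_quartet=4 acc=0xC0380B -> emit C0 38 0B, reset; bytes_emitted=3
After char 4 ('C'=2): chars_in_quartet=1 acc=0x2 bytes_emitted=3
After char 5 ('o'=40): chars_in_quartet=2 acc=0xA8 bytes_emitted=3
After char 6 ('4'=56): chars_in_quartet=3 acc=0x2A38 bytes_emitted=3
After char 7 ('O'=14): chars_in_quartet=4 acc=0xA8E0E -> emit 0A 8E 0E, reset; bytes_emitted=6
After char 8 ('w'=48): chars_in_quartet=1 acc=0x30 bytes_emitted=6
After char 9 ('f'=31): chars_in_quartet=2 acc=0xC1F bytes_emitted=6
After char 10 ('5'=57): chars_in_quartet=3 acc=0x307F9 bytes_emitted=6
After char 11 ('u'=46): chars_in_quartet=4 acc=0xC1FE6E -> emit C1 FE 6E, reset; bytes_emitted=9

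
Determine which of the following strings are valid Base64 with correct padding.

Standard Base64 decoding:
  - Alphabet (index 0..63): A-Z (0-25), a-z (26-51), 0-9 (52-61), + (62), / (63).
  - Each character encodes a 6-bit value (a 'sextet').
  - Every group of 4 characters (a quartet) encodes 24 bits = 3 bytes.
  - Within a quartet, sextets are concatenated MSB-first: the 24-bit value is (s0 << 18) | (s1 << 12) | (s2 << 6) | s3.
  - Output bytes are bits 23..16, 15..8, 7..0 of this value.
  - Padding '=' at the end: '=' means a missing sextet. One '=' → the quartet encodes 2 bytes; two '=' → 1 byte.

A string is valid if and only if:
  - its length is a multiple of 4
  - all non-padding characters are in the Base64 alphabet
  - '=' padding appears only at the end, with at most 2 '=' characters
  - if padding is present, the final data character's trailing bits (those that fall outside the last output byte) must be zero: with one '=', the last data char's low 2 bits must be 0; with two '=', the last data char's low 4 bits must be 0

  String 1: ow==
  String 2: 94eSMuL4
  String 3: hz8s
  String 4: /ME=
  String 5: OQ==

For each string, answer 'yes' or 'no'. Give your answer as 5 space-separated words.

Answer: yes yes yes yes yes

Derivation:
String 1: 'ow==' → valid
String 2: '94eSMuL4' → valid
String 3: 'hz8s' → valid
String 4: '/ME=' → valid
String 5: 'OQ==' → valid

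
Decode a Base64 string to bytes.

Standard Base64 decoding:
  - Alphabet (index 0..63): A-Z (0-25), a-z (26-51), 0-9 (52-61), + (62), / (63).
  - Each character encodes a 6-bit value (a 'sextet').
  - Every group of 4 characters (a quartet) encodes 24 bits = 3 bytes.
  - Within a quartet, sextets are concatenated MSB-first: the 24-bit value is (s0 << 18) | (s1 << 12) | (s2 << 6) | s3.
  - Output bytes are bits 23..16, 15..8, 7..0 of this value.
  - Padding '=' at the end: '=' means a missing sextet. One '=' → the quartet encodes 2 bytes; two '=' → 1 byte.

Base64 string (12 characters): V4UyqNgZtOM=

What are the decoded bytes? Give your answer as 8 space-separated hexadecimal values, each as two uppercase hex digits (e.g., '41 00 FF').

After char 0 ('V'=21): chars_in_quartet=1 acc=0x15 bytes_emitted=0
After char 1 ('4'=56): chars_in_quartet=2 acc=0x578 bytes_emitted=0
After char 2 ('U'=20): chars_in_quartet=3 acc=0x15E14 bytes_emitted=0
After char 3 ('y'=50): chars_in_quartet=4 acc=0x578532 -> emit 57 85 32, reset; bytes_emitted=3
After char 4 ('q'=42): chars_in_quartet=1 acc=0x2A bytes_emitted=3
After char 5 ('N'=13): chars_in_quartet=2 acc=0xA8D bytes_emitted=3
After char 6 ('g'=32): chars_in_quartet=3 acc=0x2A360 bytes_emitted=3
After char 7 ('Z'=25): chars_in_quartet=4 acc=0xA8D819 -> emit A8 D8 19, reset; bytes_emitted=6
After char 8 ('t'=45): chars_in_quartet=1 acc=0x2D bytes_emitted=6
After char 9 ('O'=14): chars_in_quartet=2 acc=0xB4E bytes_emitted=6
After char 10 ('M'=12): chars_in_quartet=3 acc=0x2D38C bytes_emitted=6
Padding '=': partial quartet acc=0x2D38C -> emit B4 E3; bytes_emitted=8

Answer: 57 85 32 A8 D8 19 B4 E3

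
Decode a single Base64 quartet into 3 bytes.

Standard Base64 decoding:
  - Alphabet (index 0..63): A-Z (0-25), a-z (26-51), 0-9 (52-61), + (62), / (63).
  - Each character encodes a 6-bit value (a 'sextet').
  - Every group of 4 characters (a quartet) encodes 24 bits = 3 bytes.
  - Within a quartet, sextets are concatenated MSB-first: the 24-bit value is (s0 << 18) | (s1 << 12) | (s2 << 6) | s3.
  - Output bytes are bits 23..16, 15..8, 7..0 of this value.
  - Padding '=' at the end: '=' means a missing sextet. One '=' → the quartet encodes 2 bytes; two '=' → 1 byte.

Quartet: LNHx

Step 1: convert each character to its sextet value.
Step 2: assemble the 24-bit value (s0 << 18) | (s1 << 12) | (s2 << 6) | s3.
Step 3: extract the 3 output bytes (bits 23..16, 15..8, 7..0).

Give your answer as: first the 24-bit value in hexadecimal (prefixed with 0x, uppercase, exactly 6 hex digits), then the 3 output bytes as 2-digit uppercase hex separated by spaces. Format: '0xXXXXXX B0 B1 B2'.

Answer: 0x2CD1F1 2C D1 F1

Derivation:
Sextets: L=11, N=13, H=7, x=49
24-bit: (11<<18) | (13<<12) | (7<<6) | 49
      = 0x2C0000 | 0x00D000 | 0x0001C0 | 0x000031
      = 0x2CD1F1
Bytes: (v>>16)&0xFF=2C, (v>>8)&0xFF=D1, v&0xFF=F1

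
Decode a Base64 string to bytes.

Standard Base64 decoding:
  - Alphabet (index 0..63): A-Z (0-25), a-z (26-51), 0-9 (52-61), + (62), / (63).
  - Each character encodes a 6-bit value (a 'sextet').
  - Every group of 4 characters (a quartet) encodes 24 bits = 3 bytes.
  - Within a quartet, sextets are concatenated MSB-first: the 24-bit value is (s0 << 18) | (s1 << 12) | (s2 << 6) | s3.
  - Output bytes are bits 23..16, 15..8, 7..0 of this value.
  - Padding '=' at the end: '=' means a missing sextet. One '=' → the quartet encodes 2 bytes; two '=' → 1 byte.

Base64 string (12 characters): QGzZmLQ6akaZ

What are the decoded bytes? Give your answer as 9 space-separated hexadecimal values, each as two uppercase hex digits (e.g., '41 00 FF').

After char 0 ('Q'=16): chars_in_quartet=1 acc=0x10 bytes_emitted=0
After char 1 ('G'=6): chars_in_quartet=2 acc=0x406 bytes_emitted=0
After char 2 ('z'=51): chars_in_quartet=3 acc=0x101B3 bytes_emitted=0
After char 3 ('Z'=25): chars_in_quartet=4 acc=0x406CD9 -> emit 40 6C D9, reset; bytes_emitted=3
After char 4 ('m'=38): chars_in_quartet=1 acc=0x26 bytes_emitted=3
After char 5 ('L'=11): chars_in_quartet=2 acc=0x98B bytes_emitted=3
After char 6 ('Q'=16): chars_in_quartet=3 acc=0x262D0 bytes_emitted=3
After char 7 ('6'=58): chars_in_quartet=4 acc=0x98B43A -> emit 98 B4 3A, reset; bytes_emitted=6
After char 8 ('a'=26): chars_in_quartet=1 acc=0x1A bytes_emitted=6
After char 9 ('k'=36): chars_in_quartet=2 acc=0x6A4 bytes_emitted=6
After char 10 ('a'=26): chars_in_quartet=3 acc=0x1A91A bytes_emitted=6
After char 11 ('Z'=25): chars_in_quartet=4 acc=0x6A4699 -> emit 6A 46 99, reset; bytes_emitted=9

Answer: 40 6C D9 98 B4 3A 6A 46 99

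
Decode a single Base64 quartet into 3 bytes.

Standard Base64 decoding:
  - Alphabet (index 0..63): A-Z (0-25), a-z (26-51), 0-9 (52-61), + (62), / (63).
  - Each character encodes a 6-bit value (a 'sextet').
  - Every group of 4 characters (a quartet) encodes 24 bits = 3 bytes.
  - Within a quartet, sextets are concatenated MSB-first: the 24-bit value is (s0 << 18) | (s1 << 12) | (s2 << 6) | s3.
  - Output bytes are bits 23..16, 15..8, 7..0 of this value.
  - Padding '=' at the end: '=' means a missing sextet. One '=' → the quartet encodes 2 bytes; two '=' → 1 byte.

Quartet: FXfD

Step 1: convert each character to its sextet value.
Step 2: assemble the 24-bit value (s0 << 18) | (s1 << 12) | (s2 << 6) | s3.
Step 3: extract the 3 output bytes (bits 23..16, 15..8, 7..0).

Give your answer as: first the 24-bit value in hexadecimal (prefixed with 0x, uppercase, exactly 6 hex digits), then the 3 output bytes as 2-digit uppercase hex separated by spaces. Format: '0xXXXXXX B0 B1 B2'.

Sextets: F=5, X=23, f=31, D=3
24-bit: (5<<18) | (23<<12) | (31<<6) | 3
      = 0x140000 | 0x017000 | 0x0007C0 | 0x000003
      = 0x1577C3
Bytes: (v>>16)&0xFF=15, (v>>8)&0xFF=77, v&0xFF=C3

Answer: 0x1577C3 15 77 C3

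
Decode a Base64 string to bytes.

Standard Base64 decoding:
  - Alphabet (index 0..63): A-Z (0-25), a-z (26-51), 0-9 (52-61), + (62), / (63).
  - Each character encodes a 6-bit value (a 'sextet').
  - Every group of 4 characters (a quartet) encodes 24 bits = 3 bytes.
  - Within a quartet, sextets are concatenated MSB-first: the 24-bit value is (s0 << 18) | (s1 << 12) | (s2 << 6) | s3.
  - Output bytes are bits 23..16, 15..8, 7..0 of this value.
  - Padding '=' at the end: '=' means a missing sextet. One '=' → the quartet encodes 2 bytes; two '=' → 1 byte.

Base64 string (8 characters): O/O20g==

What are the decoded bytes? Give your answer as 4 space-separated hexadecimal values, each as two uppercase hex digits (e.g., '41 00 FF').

After char 0 ('O'=14): chars_in_quartet=1 acc=0xE bytes_emitted=0
After char 1 ('/'=63): chars_in_quartet=2 acc=0x3BF bytes_emitted=0
After char 2 ('O'=14): chars_in_quartet=3 acc=0xEFCE bytes_emitted=0
After char 3 ('2'=54): chars_in_quartet=4 acc=0x3BF3B6 -> emit 3B F3 B6, reset; bytes_emitted=3
After char 4 ('0'=52): chars_in_quartet=1 acc=0x34 bytes_emitted=3
After char 5 ('g'=32): chars_in_quartet=2 acc=0xD20 bytes_emitted=3
Padding '==': partial quartet acc=0xD20 -> emit D2; bytes_emitted=4

Answer: 3B F3 B6 D2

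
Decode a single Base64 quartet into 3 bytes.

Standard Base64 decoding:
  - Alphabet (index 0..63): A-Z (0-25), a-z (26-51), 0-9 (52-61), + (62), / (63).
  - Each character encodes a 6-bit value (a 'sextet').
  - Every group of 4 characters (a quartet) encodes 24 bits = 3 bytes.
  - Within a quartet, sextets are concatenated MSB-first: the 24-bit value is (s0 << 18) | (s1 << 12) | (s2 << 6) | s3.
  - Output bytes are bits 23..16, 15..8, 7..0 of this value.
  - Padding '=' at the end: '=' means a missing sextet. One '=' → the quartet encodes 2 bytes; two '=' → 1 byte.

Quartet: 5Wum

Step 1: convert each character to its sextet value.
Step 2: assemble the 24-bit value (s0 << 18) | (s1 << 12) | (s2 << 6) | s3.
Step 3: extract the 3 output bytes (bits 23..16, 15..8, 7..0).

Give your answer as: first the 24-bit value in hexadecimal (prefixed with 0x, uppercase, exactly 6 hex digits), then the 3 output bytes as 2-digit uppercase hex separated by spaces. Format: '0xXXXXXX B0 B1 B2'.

Sextets: 5=57, W=22, u=46, m=38
24-bit: (57<<18) | (22<<12) | (46<<6) | 38
      = 0xE40000 | 0x016000 | 0x000B80 | 0x000026
      = 0xE56BA6
Bytes: (v>>16)&0xFF=E5, (v>>8)&0xFF=6B, v&0xFF=A6

Answer: 0xE56BA6 E5 6B A6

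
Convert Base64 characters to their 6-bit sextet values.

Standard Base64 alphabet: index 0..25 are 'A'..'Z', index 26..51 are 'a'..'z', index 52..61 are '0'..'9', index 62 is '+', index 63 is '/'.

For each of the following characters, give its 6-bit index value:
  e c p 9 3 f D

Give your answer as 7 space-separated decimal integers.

'e': a..z range, 26 + ord('e') − ord('a') = 30
'c': a..z range, 26 + ord('c') − ord('a') = 28
'p': a..z range, 26 + ord('p') − ord('a') = 41
'9': 0..9 range, 52 + ord('9') − ord('0') = 61
'3': 0..9 range, 52 + ord('3') − ord('0') = 55
'f': a..z range, 26 + ord('f') − ord('a') = 31
'D': A..Z range, ord('D') − ord('A') = 3

Answer: 30 28 41 61 55 31 3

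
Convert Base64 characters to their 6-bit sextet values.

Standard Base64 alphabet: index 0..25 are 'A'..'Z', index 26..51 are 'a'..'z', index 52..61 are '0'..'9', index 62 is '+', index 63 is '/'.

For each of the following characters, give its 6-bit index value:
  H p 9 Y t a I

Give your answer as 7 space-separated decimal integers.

Answer: 7 41 61 24 45 26 8

Derivation:
'H': A..Z range, ord('H') − ord('A') = 7
'p': a..z range, 26 + ord('p') − ord('a') = 41
'9': 0..9 range, 52 + ord('9') − ord('0') = 61
'Y': A..Z range, ord('Y') − ord('A') = 24
't': a..z range, 26 + ord('t') − ord('a') = 45
'a': a..z range, 26 + ord('a') − ord('a') = 26
'I': A..Z range, ord('I') − ord('A') = 8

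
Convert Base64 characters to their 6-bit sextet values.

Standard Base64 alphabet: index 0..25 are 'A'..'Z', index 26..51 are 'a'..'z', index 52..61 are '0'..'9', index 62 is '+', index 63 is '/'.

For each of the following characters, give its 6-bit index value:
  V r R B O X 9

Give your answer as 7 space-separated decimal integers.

Answer: 21 43 17 1 14 23 61

Derivation:
'V': A..Z range, ord('V') − ord('A') = 21
'r': a..z range, 26 + ord('r') − ord('a') = 43
'R': A..Z range, ord('R') − ord('A') = 17
'B': A..Z range, ord('B') − ord('A') = 1
'O': A..Z range, ord('O') − ord('A') = 14
'X': A..Z range, ord('X') − ord('A') = 23
'9': 0..9 range, 52 + ord('9') − ord('0') = 61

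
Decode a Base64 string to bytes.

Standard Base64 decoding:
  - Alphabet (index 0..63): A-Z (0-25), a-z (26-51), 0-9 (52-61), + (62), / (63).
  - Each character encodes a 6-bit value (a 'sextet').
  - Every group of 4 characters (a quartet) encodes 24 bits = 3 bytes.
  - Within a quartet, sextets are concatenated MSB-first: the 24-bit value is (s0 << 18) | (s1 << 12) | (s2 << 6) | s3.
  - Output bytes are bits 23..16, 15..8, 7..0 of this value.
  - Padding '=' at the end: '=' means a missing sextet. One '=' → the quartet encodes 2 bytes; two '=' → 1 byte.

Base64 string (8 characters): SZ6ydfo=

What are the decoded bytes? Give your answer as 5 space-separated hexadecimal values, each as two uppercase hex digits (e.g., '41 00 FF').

After char 0 ('S'=18): chars_in_quartet=1 acc=0x12 bytes_emitted=0
After char 1 ('Z'=25): chars_in_quartet=2 acc=0x499 bytes_emitted=0
After char 2 ('6'=58): chars_in_quartet=3 acc=0x1267A bytes_emitted=0
After char 3 ('y'=50): chars_in_quartet=4 acc=0x499EB2 -> emit 49 9E B2, reset; bytes_emitted=3
After char 4 ('d'=29): chars_in_quartet=1 acc=0x1D bytes_emitted=3
After char 5 ('f'=31): chars_in_quartet=2 acc=0x75F bytes_emitted=3
After char 6 ('o'=40): chars_in_quartet=3 acc=0x1D7E8 bytes_emitted=3
Padding '=': partial quartet acc=0x1D7E8 -> emit 75 FA; bytes_emitted=5

Answer: 49 9E B2 75 FA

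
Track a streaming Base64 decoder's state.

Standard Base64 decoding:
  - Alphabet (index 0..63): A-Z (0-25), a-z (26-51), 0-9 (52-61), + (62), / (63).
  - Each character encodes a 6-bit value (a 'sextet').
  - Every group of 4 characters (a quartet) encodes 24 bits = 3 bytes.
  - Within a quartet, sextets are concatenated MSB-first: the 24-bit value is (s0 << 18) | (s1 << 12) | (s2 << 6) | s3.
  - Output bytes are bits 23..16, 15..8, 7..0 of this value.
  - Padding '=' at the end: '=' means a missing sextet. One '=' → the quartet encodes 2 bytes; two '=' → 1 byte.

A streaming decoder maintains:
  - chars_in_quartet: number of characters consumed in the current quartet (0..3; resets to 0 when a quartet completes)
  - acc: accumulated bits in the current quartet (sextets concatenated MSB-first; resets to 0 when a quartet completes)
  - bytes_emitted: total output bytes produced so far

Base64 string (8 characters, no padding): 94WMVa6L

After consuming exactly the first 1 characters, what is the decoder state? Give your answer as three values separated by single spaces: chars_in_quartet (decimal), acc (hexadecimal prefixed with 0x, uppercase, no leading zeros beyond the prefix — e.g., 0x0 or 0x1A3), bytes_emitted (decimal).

After char 0 ('9'=61): chars_in_quartet=1 acc=0x3D bytes_emitted=0

Answer: 1 0x3D 0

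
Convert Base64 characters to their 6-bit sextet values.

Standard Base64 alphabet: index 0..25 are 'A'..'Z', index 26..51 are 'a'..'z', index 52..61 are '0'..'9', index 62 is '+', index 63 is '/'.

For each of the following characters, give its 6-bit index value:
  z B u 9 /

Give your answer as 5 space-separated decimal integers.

'z': a..z range, 26 + ord('z') − ord('a') = 51
'B': A..Z range, ord('B') − ord('A') = 1
'u': a..z range, 26 + ord('u') − ord('a') = 46
'9': 0..9 range, 52 + ord('9') − ord('0') = 61
'/': index 63

Answer: 51 1 46 61 63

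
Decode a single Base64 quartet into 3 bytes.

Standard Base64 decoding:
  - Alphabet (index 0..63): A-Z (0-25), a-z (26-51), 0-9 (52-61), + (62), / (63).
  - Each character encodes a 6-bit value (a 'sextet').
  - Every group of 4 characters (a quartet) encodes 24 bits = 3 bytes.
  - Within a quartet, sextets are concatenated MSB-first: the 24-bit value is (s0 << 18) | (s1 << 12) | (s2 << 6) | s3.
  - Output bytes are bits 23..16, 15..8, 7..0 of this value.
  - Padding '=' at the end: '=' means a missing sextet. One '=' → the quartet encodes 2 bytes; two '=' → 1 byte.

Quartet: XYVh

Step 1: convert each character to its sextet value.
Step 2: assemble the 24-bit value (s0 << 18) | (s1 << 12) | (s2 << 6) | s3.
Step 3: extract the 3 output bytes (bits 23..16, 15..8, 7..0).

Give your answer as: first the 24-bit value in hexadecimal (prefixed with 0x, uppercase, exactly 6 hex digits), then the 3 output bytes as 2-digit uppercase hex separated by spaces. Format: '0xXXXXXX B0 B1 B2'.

Sextets: X=23, Y=24, V=21, h=33
24-bit: (23<<18) | (24<<12) | (21<<6) | 33
      = 0x5C0000 | 0x018000 | 0x000540 | 0x000021
      = 0x5D8561
Bytes: (v>>16)&0xFF=5D, (v>>8)&0xFF=85, v&0xFF=61

Answer: 0x5D8561 5D 85 61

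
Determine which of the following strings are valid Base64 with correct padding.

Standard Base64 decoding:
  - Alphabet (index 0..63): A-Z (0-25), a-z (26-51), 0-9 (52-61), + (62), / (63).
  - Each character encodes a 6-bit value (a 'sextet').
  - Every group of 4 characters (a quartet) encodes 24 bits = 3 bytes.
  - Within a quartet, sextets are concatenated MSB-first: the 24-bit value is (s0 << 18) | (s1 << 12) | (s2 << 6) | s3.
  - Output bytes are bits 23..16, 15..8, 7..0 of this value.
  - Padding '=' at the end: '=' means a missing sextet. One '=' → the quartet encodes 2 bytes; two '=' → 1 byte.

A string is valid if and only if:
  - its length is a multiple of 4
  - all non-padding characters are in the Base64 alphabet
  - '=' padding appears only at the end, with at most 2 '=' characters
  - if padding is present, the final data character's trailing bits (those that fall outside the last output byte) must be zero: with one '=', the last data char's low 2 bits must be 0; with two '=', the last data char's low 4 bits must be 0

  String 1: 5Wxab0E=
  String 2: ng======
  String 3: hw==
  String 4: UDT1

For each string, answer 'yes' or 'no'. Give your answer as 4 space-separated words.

Answer: yes no yes yes

Derivation:
String 1: '5Wxab0E=' → valid
String 2: 'ng======' → invalid (6 pad chars (max 2))
String 3: 'hw==' → valid
String 4: 'UDT1' → valid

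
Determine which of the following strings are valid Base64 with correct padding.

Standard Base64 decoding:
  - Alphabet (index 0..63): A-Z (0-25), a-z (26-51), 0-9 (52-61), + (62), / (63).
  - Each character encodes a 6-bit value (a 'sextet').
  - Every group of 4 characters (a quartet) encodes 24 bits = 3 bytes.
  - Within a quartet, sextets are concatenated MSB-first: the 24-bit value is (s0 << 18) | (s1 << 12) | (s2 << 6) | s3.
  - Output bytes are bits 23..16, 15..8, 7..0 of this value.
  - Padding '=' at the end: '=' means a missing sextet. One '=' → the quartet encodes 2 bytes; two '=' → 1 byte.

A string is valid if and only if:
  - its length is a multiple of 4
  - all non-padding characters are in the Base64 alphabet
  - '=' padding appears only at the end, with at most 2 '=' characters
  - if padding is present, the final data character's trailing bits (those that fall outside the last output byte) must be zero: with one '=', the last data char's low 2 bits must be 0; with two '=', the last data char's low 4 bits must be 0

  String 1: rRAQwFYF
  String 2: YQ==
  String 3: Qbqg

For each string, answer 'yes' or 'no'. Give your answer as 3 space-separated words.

String 1: 'rRAQwFYF' → valid
String 2: 'YQ==' → valid
String 3: 'Qbqg' → valid

Answer: yes yes yes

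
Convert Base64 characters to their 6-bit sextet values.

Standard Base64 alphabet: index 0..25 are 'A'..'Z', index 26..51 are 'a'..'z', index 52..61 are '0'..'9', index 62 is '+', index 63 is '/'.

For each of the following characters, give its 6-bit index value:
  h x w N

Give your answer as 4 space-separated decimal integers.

'h': a..z range, 26 + ord('h') − ord('a') = 33
'x': a..z range, 26 + ord('x') − ord('a') = 49
'w': a..z range, 26 + ord('w') − ord('a') = 48
'N': A..Z range, ord('N') − ord('A') = 13

Answer: 33 49 48 13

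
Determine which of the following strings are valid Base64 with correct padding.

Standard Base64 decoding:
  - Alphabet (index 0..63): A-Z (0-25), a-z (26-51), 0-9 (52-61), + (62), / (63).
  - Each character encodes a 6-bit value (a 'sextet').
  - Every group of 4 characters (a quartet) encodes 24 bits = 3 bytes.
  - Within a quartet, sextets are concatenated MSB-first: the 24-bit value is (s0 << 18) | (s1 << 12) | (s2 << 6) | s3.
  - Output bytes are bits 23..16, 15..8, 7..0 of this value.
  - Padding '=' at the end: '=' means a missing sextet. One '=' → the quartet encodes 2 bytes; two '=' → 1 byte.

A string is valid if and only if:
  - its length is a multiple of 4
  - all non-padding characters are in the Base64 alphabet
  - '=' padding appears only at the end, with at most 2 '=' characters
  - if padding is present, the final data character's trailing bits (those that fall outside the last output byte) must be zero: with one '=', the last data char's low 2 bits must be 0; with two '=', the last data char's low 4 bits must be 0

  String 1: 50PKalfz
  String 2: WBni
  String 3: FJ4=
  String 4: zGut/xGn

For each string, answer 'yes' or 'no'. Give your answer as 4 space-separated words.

Answer: yes yes yes yes

Derivation:
String 1: '50PKalfz' → valid
String 2: 'WBni' → valid
String 3: 'FJ4=' → valid
String 4: 'zGut/xGn' → valid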